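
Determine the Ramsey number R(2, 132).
R(2, 132) = 132

R(2, k) = k for all k ≥ 2: in a 2-colouring of K_k, either some edge is red (a red K_2) or all edges are blue (a blue K_k). And K_{131} coloured all-blue has no blue K_132, so R(2, 132) > 131. Hence R(2, 132) = 132.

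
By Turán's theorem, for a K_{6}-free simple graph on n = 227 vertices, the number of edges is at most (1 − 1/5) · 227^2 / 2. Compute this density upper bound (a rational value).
Turán density bound = (4/5) · 227^2/2 = 103058/5 ≈ 20611.6

Turán's theorem: ex(n, K_{r+1}) is achieved by the complete r-partite Turán graph T(n, r) with parts as balanced as possible, and is at most (1 − 1/r) · n^2/2. For r = 5, n = 227: the density bound is (4/5) · 51529/2 = 103058/5 ≈ 20611.6. The integer-valued extremum is e(T(227, 5)) = 20611, which is strictly less than the density bound 103058/5 since 5 ∤ 227 (the parts of T(227, 5) cannot all be equal).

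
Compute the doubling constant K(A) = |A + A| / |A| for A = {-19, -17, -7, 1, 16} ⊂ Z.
K = |A + A| / |A| = 15/5 = 3

Enumerate A + A = {a + b : a, b ∈ A}. With |A| = 5, there are |A|^2 = 25 ordered sum pairs; collecting distinct values, A + A = {-38, -36, -34, -26, -24, -18, -16, -14, -6, -3, -1, 2, 9, 17, 32}, so |A + A| = 15. Thus K = 15/5 = 3. For comparison, the minimum possible |A + A| over all 5-element sets is 2·5 − 1 = 9 (so min K = 9/5), attained only by arithmetic progressions.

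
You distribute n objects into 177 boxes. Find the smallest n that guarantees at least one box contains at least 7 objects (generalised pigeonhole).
n = (7 − 1)·177 + 1 = 1063

By the generalised pigeonhole principle, to guarantee some box contains ≥ r objects we need more than (r − 1) · k objects total. Threshold: n = (r − 1) · k + 1. With r = 7 and k = 177: n = 6 · 177 + 1 = 1062 + 1 = 1063. For n = 1062 = 6 · 177, we can put exactly 6 objects in every box, avoiding 7 in any single one — so 1063 is tight.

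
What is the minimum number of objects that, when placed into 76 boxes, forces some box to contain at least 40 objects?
n = (40 − 1)·76 + 1 = 2965

By the generalised pigeonhole principle, to guarantee some box contains ≥ r objects we need more than (r − 1) · k objects total. Threshold: n = (r − 1) · k + 1. With r = 40 and k = 76: n = 39 · 76 + 1 = 2964 + 1 = 2965. For n = 2964 = 39 · 76, we can put exactly 39 objects in every box, avoiding 40 in any single one — so 2965 is tight.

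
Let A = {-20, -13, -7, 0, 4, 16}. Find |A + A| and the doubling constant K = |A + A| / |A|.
K = |A + A| / |A| = 20/6 = 10/3

Enumerate A + A = {a + b : a, b ∈ A}. With |A| = 6, there are |A|^2 = 36 ordered sum pairs; collecting distinct values, A + A = {-40, -33, -27, -26, -20, -16, -14, -13, -9, -7, -4, -3, 0, 3, 4, 8, 9, 16, 20, 32}, so |A + A| = 20. Thus K = 20/6 = 10/3. For comparison, the minimum possible |A + A| over all 6-element sets is 2·6 − 1 = 11 (so min K = 11/6), attained only by arithmetic progressions.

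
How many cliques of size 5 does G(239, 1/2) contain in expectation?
E[# K_5] = C(239, 5) · (1/2)^C(5, 2) = 6230484547 / 2^10 ≈ 6084457.565430

For each 5-subset S of vertices (there are C(239, 5) = 6230484547 such S), let X_S = 1 if S induces a K_5 (all C(5, 2) = 10 edges present). Then P(X_S = 1) = (1/2)^10 = 1/1024. By linearity of expectation, E[# K_5] = C(239, 5) · (1/2)^10 = 6230484547 / 1024 ≈ 6084457.565430.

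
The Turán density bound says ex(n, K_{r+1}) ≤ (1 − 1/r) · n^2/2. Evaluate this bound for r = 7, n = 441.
Turán density bound = (6/7) · 441^2/2 = 83349

Turán's theorem: ex(n, K_{r+1}) is achieved by the complete r-partite Turán graph T(n, r) with parts as balanced as possible, and is at most (1 − 1/r) · n^2/2. For r = 7, n = 441: the density bound is (6/7) · 194481/2 = 83349. Since 7 ∣ 441, the Turán graph T(441, 7) has parts of equal size 63, and its edge count e(T(441, 7)) = 83349 attains the density bound exactly.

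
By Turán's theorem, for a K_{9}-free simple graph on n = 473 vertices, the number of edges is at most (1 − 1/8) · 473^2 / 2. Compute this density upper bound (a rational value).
Turán density bound = (7/8) · 473^2/2 = 1566103/16 ≈ 97881.4375

Turán's theorem: ex(n, K_{r+1}) is achieved by the complete r-partite Turán graph T(n, r) with parts as balanced as possible, and is at most (1 − 1/r) · n^2/2. For r = 8, n = 473: the density bound is (7/8) · 223729/2 = 1566103/16 ≈ 97881.4375. The integer-valued extremum is e(T(473, 8)) = 97881, which is strictly less than the density bound 1566103/16 since 8 ∤ 473 (the parts of T(473, 8) cannot all be equal).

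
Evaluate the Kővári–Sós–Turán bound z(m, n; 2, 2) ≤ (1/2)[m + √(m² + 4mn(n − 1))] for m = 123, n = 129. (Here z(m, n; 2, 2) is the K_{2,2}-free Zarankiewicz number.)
z(123, 129; 2, 2) ≤ (1/2)[123 + √(123² + 4·123·129·128)] = (1/2)[123 + √8139033] = 1487.9495

Kővári–Sós–Turán: let r_1, ..., r_123 be the row sums and z = Σ r_i the total number of 1s. Each pair of columns can share at most one row with both entries 1 (else a 2×2 all-ones block appears), so Σ_i C(r_i, 2) ≤ C(129, 2) = 8256. By convexity Σ_i C(r_i, 2) ≥ 123·C(z/123, 2) = z(z − 123)/(2·123), giving z² − 123z − 123·129·128 ≤ 0 and hence z ≤ (1/2)[123 + √(15129 + 4·2030976)] = (1/2)[123 + √8139033] ≈ (1/2)(123 + 2852.8991) = 1487.9495.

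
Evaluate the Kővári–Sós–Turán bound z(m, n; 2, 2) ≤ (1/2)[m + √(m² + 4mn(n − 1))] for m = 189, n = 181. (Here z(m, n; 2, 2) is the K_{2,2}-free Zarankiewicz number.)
z(189, 181; 2, 2) ≤ (1/2)[189 + √(189² + 4·189·181·180)] = (1/2)[189 + √24666201] = 2577.754

Kővári–Sós–Turán: let r_1, ..., r_189 be the row sums and z = Σ r_i the total number of 1s. Each pair of columns can share at most one row with both entries 1 (else a 2×2 all-ones block appears), so Σ_i C(r_i, 2) ≤ C(181, 2) = 16290. By convexity Σ_i C(r_i, 2) ≥ 189·C(z/189, 2) = z(z − 189)/(2·189), giving z² − 189z − 189·181·180 ≤ 0 and hence z ≤ (1/2)[189 + √(35721 + 4·6157620)] = (1/2)[189 + √24666201] ≈ (1/2)(189 + 4966.5079) = 2577.754.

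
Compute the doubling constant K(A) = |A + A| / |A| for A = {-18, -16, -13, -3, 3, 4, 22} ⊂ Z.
K = |A + A| / |A| = 27/7

Enumerate A + A = {a + b : a, b ∈ A}. With |A| = 7, there are |A|^2 = 49 ordered sum pairs; collecting distinct values, A + A = {-36, -34, -32, -31, -29, -26, -21, -19, -16, -15, -14, -13, -12, -10, -9, -6, 0, 1, 4, 6, 7, 8, 9, 19, 25, 26, 44}, so |A + A| = 27. Thus K = 27/7. For comparison, the minimum possible |A + A| over all 7-element sets is 2·7 − 1 = 13 (so min K = 13/7), attained only by arithmetic progressions.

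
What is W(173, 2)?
W(173, 2) = 173 + 1 = 174

A 2-term AP is any pair of integers, so a monochromatic 2-AP exists iff some colour is used at least twice. With 173 colours, the colouring i ↦ i on {1, ..., 173} uses each colour once, avoiding any monochromatic pair, so W(173, 2) > 173. For {1, ..., 174}, pigeonhole forces two integers of the same colour, which form a monochromatic 2-AP. Hence W(173, 2) = 174.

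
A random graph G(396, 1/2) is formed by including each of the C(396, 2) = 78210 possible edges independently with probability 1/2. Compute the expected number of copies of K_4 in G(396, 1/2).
E[# K_4] = C(396, 4) · (1/2)^C(4, 2) = 1009182735 / 2^6 = 15768480.234375

For each 4-subset S of vertices (there are C(396, 4) = 1009182735 such S), let X_S = 1 if S induces a K_4 (all C(4, 2) = 6 edges present). Then P(X_S = 1) = (1/2)^6 = 1/64. By linearity of expectation, E[# K_4] = C(396, 4) · (1/2)^6 = 1009182735 / 64 = 15768480.234375.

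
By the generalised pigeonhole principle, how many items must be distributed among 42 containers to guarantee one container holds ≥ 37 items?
n = (37 − 1)·42 + 1 = 1513

By the generalised pigeonhole principle, to guarantee some box contains ≥ r objects we need more than (r − 1) · k objects total. Threshold: n = (r − 1) · k + 1. With r = 37 and k = 42: n = 36 · 42 + 1 = 1512 + 1 = 1513. For n = 1512 = 36 · 42, we can put exactly 36 objects in every box, avoiding 37 in any single one — so 1513 is tight.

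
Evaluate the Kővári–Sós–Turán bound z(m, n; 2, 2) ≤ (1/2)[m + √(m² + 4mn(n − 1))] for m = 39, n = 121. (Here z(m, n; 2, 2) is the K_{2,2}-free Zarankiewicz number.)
z(39, 121; 2, 2) ≤ (1/2)[39 + √(39² + 4·39·121·120)] = (1/2)[39 + √2266641] = 772.2684

Kővári–Sós–Turán: let r_1, ..., r_39 be the row sums and z = Σ r_i the total number of 1s. Each pair of columns can share at most one row with both entries 1 (else a 2×2 all-ones block appears), so Σ_i C(r_i, 2) ≤ C(121, 2) = 7260. By convexity Σ_i C(r_i, 2) ≥ 39·C(z/39, 2) = z(z − 39)/(2·39), giving z² − 39z − 39·121·120 ≤ 0 and hence z ≤ (1/2)[39 + √(1521 + 4·566280)] = (1/2)[39 + √2266641] ≈ (1/2)(39 + 1505.5368) = 772.2684.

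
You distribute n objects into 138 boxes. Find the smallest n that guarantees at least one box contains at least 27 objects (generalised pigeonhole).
n = (27 − 1)·138 + 1 = 3589

By the generalised pigeonhole principle, to guarantee some box contains ≥ r objects we need more than (r − 1) · k objects total. Threshold: n = (r − 1) · k + 1. With r = 27 and k = 138: n = 26 · 138 + 1 = 3588 + 1 = 3589. For n = 3588 = 26 · 138, we can put exactly 26 objects in every box, avoiding 27 in any single one — so 3589 is tight.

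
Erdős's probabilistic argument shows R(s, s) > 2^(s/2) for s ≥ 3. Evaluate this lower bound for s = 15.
2^(15/2) = 181.0193; so R(15, 15) > 181.0193

Colour each edge of K_n uniformly at random with red/blue. The expected number of monochromatic K_15 is C(n, 15) · 2 · 2^(−C(15,2)). If C(n, 15) · 2^(1 − C(15,2)) < 1, then with positive probability no monochromatic K_15 exists, so R(15, 15) > n. The standard estimate C(n, 15) ≤ n^15/15! shows this inequality holds whenever n ≤ 2^(15/2) (since 15! · 2^(C(15,2) − 1) > 2^(15^2/2) ≥ n^15). Hence R(15, 15) > 2^(15/2) = 181.0193.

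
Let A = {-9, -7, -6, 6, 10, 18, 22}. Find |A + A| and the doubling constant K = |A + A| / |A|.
K = |A + A| / |A| = 25/7

Enumerate A + A = {a + b : a, b ∈ A}. With |A| = 7, there are |A|^2 = 49 ordered sum pairs; collecting distinct values, A + A = {-18, -16, -15, -14, -13, -12, -3, -1, 0, 1, 3, 4, 9, 11, 12, 13, 15, 16, 20, 24, 28, 32, 36, 40, 44}, so |A + A| = 25. Thus K = 25/7. For comparison, the minimum possible |A + A| over all 7-element sets is 2·7 − 1 = 13 (so min K = 13/7), attained only by arithmetic progressions.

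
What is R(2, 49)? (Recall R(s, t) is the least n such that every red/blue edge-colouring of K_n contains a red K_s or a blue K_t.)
R(2, 49) = 49

R(2, k) = k for all k ≥ 2: in a 2-colouring of K_k, either some edge is red (a red K_2) or all edges are blue (a blue K_k). And K_{48} coloured all-blue has no blue K_49, so R(2, 49) > 48. Hence R(2, 49) = 49.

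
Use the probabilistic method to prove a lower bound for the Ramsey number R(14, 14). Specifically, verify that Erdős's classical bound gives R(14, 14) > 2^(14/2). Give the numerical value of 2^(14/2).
2^(14/2) = 128; so R(14, 14) > 128

Colour each edge of K_n uniformly at random with red/blue. The expected number of monochromatic K_14 is C(n, 14) · 2 · 2^(−C(14,2)). If C(n, 14) · 2^(1 − C(14,2)) < 1, then with positive probability no monochromatic K_14 exists, so R(14, 14) > n. The standard estimate C(n, 14) ≤ n^14/14! shows this inequality holds whenever n ≤ 2^(14/2) (since 14! · 2^(C(14,2) − 1) > 2^(14^2/2) ≥ n^14). Hence R(14, 14) > 2^(14/2) = 128.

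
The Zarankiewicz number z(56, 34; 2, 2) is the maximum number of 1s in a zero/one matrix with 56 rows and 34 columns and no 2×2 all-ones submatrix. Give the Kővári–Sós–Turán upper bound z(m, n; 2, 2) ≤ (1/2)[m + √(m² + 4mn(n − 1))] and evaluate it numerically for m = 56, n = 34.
z(56, 34; 2, 2) ≤ (1/2)[56 + √(56² + 4·56·34·33)] = (1/2)[56 + √254464] = 280.2221

Kővári–Sós–Turán: let r_1, ..., r_56 be the row sums and z = Σ r_i the total number of 1s. Each pair of columns can share at most one row with both entries 1 (else a 2×2 all-ones block appears), so Σ_i C(r_i, 2) ≤ C(34, 2) = 561. By convexity Σ_i C(r_i, 2) ≥ 56·C(z/56, 2) = z(z − 56)/(2·56), giving z² − 56z − 56·34·33 ≤ 0 and hence z ≤ (1/2)[56 + √(3136 + 4·62832)] = (1/2)[56 + √254464] ≈ (1/2)(56 + 504.4442) = 280.2221.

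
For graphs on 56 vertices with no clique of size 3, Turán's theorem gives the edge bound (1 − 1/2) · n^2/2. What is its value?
Turán density bound = (1/2) · 56^2/2 = 784

Turán's theorem: ex(n, K_{r+1}) is achieved by the complete r-partite Turán graph T(n, r) with parts as balanced as possible, and is at most (1 − 1/r) · n^2/2. For r = 2, n = 56: the density bound is (1/2) · 3136/2 = 784. Since 2 ∣ 56, the Turán graph T(56, 2) has parts of equal size 28, and its edge count e(T(56, 2)) = 784 attains the density bound exactly.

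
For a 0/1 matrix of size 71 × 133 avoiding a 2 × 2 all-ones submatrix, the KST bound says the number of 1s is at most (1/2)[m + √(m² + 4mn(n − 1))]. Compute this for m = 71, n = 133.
z(71, 133; 2, 2) ≤ (1/2)[71 + √(71² + 4·71·133·132)] = (1/2)[71 + √4990945] = 1152.5212

Kővári–Sós–Turán: let r_1, ..., r_71 be the row sums and z = Σ r_i the total number of 1s. Each pair of columns can share at most one row with both entries 1 (else a 2×2 all-ones block appears), so Σ_i C(r_i, 2) ≤ C(133, 2) = 8778. By convexity Σ_i C(r_i, 2) ≥ 71·C(z/71, 2) = z(z − 71)/(2·71), giving z² − 71z − 71·133·132 ≤ 0 and hence z ≤ (1/2)[71 + √(5041 + 4·1246476)] = (1/2)[71 + √4990945] ≈ (1/2)(71 + 2234.0423) = 1152.5212.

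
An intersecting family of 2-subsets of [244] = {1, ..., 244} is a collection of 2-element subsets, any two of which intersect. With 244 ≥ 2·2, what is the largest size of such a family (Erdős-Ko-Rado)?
max |F| = C(243, 1) = 243

Erdős-Ko-Rado (1961): when n ≥ 2k, max |F| = C(n−1, k−1). The bound is attained by the star {A : i ∈ A} for any fixed i ∈ [n]. Here C(244−1, 2−1) = C(243, 1) = 243.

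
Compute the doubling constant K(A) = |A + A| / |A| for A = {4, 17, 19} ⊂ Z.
K = |A + A| / |A| = 6/3 = 2

Enumerate A + A = {a + b : a, b ∈ A}. With |A| = 3, there are |A|^2 = 9 ordered sum pairs; collecting distinct values, A + A = {8, 21, 23, 34, 36, 38}, so |A + A| = 6. Thus K = 6/3 = 2. For comparison, the minimum possible |A + A| over all 3-element sets is 2·3 − 1 = 5 (so min K = 5/3), attained only by arithmetic progressions.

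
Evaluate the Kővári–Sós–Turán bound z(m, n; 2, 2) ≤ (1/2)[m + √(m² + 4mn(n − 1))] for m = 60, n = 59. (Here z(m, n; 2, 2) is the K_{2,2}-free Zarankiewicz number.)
z(60, 59; 2, 2) ≤ (1/2)[60 + √(60² + 4·60·59·58)] = (1/2)[60 + √824880] = 484.1145

Kővári–Sós–Turán: let r_1, ..., r_60 be the row sums and z = Σ r_i the total number of 1s. Each pair of columns can share at most one row with both entries 1 (else a 2×2 all-ones block appears), so Σ_i C(r_i, 2) ≤ C(59, 2) = 1711. By convexity Σ_i C(r_i, 2) ≥ 60·C(z/60, 2) = z(z − 60)/(2·60), giving z² − 60z − 60·59·58 ≤ 0 and hence z ≤ (1/2)[60 + √(3600 + 4·205320)] = (1/2)[60 + √824880] ≈ (1/2)(60 + 908.229) = 484.1145.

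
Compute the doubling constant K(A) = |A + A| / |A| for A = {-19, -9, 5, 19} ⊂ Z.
K = |A + A| / |A| = 9/4

Enumerate A + A = {a + b : a, b ∈ A}. With |A| = 4, there are |A|^2 = 16 ordered sum pairs; collecting distinct values, A + A = {-38, -28, -18, -14, -4, 0, 10, 24, 38}, so |A + A| = 9. Thus K = 9/4. For comparison, the minimum possible |A + A| over all 4-element sets is 2·4 − 1 = 7 (so min K = 7/4), attained only by arithmetic progressions.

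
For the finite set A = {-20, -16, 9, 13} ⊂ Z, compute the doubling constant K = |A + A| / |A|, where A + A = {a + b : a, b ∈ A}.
K = |A + A| / |A| = 9/4

Enumerate A + A = {a + b : a, b ∈ A}. With |A| = 4, there are |A|^2 = 16 ordered sum pairs; collecting distinct values, A + A = {-40, -36, -32, -11, -7, -3, 18, 22, 26}, so |A + A| = 9. Thus K = 9/4. For comparison, the minimum possible |A + A| over all 4-element sets is 2·4 − 1 = 7 (so min K = 7/4), attained only by arithmetic progressions.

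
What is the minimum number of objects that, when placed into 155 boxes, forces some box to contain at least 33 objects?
n = (33 − 1)·155 + 1 = 4961

By the generalised pigeonhole principle, to guarantee some box contains ≥ r objects we need more than (r − 1) · k objects total. Threshold: n = (r − 1) · k + 1. With r = 33 and k = 155: n = 32 · 155 + 1 = 4960 + 1 = 4961. For n = 4960 = 32 · 155, we can put exactly 32 objects in every box, avoiding 33 in any single one — so 4961 is tight.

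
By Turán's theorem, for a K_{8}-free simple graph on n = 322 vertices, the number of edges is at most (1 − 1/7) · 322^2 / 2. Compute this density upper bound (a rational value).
Turán density bound = (6/7) · 322^2/2 = 44436

Turán's theorem: ex(n, K_{r+1}) is achieved by the complete r-partite Turán graph T(n, r) with parts as balanced as possible, and is at most (1 − 1/r) · n^2/2. For r = 7, n = 322: the density bound is (6/7) · 103684/2 = 44436. Since 7 ∣ 322, the Turán graph T(322, 7) has parts of equal size 46, and its edge count e(T(322, 7)) = 44436 attains the density bound exactly.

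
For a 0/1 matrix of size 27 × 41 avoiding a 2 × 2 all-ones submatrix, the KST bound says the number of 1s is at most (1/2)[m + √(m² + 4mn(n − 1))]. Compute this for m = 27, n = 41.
z(27, 41; 2, 2) ≤ (1/2)[27 + √(27² + 4·27·41·40)] = (1/2)[27 + √177849] = 224.3607

Kővári–Sós–Turán: let r_1, ..., r_27 be the row sums and z = Σ r_i the total number of 1s. Each pair of columns can share at most one row with both entries 1 (else a 2×2 all-ones block appears), so Σ_i C(r_i, 2) ≤ C(41, 2) = 820. By convexity Σ_i C(r_i, 2) ≥ 27·C(z/27, 2) = z(z − 27)/(2·27), giving z² − 27z − 27·41·40 ≤ 0 and hence z ≤ (1/2)[27 + √(729 + 4·44280)] = (1/2)[27 + √177849] ≈ (1/2)(27 + 421.7215) = 224.3607.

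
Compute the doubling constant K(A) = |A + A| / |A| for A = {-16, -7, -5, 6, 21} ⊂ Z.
K = |A + A| / |A| = 14/5

Enumerate A + A = {a + b : a, b ∈ A}. With |A| = 5, there are |A|^2 = 25 ordered sum pairs; collecting distinct values, A + A = {-32, -23, -21, -14, -12, -10, -1, 1, 5, 12, 14, 16, 27, 42}, so |A + A| = 14. Thus K = 14/5. For comparison, the minimum possible |A + A| over all 5-element sets is 2·5 − 1 = 9 (so min K = 9/5), attained only by arithmetic progressions.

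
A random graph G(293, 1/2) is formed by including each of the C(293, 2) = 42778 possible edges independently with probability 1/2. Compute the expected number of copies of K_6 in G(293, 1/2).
E[# K_6] = C(293, 6) · (1/2)^C(6, 2) = 834640189104 / 2^15 = 52165011819/2048 ≈ 25471197.177246

For each 6-subset S of vertices (there are C(293, 6) = 834640189104 such S), let X_S = 1 if S induces a K_6 (all C(6, 2) = 15 edges present). Then P(X_S = 1) = (1/2)^15 = 1/32768. By linearity of expectation, E[# K_6] = C(293, 6) · (1/2)^15 = 834640189104 / 32768 = 52165011819/2048 ≈ 25471197.177246.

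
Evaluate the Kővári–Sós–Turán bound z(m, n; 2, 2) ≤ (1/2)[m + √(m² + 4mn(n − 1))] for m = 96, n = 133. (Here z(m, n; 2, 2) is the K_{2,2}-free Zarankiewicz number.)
z(96, 133; 2, 2) ≤ (1/2)[96 + √(96² + 4·96·133·132)] = (1/2)[96 + √6750720] = 1347.1074

Kővári–Sós–Turán: let r_1, ..., r_96 be the row sums and z = Σ r_i the total number of 1s. Each pair of columns can share at most one row with both entries 1 (else a 2×2 all-ones block appears), so Σ_i C(r_i, 2) ≤ C(133, 2) = 8778. By convexity Σ_i C(r_i, 2) ≥ 96·C(z/96, 2) = z(z − 96)/(2·96), giving z² − 96z − 96·133·132 ≤ 0 and hence z ≤ (1/2)[96 + √(9216 + 4·1685376)] = (1/2)[96 + √6750720] ≈ (1/2)(96 + 2598.2148) = 1347.1074.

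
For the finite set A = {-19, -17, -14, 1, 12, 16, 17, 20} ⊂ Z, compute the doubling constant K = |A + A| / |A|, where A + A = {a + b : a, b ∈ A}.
K = |A + A| / |A| = 32/8 = 4

Enumerate A + A = {a + b : a, b ∈ A}. With |A| = 8, there are |A|^2 = 64 ordered sum pairs; collecting distinct values, A + A = {-38, -36, -34, -33, -31, -28, -18, -16, -13, -7, -5, -3, -2, -1, 0, 1, 2, 3, 6, 13, 17, 18, 21, 24, 28, 29, 32, 33, 34, 36, 37, 40}, so |A + A| = 32. Thus K = 32/8 = 4. For comparison, the minimum possible |A + A| over all 8-element sets is 2·8 − 1 = 15 (so min K = 15/8), attained only by arithmetic progressions.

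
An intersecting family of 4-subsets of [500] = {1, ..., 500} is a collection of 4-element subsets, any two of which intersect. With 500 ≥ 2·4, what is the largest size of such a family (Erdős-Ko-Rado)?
max |F| = C(499, 3) = 20584249

The Erdős-Ko-Rado theorem states: for n ≥ 2k, an intersecting family of k-subsets of an n-element set has size at most C(n − 1, k − 1), with equality for 'star' families {A ⊆ [n] : |A| = k, i ∈ A} (fix an element i). For n = 500, k = 4: C(499, 3) = 20584249.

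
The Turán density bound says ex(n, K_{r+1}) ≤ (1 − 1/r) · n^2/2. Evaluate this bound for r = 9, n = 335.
Turán density bound = (8/9) · 335^2/2 = 448900/9 ≈ 49877.7778

Turán's theorem: ex(n, K_{r+1}) is achieved by the complete r-partite Turán graph T(n, r) with parts as balanced as possible, and is at most (1 − 1/r) · n^2/2. For r = 9, n = 335: the density bound is (8/9) · 112225/2 = 448900/9 ≈ 49877.7778. The integer-valued extremum is e(T(335, 9)) = 49877, which is strictly less than the density bound 448900/9 since 9 ∤ 335 (the parts of T(335, 9) cannot all be equal).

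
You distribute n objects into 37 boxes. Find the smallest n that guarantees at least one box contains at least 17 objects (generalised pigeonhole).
n = (17 − 1)·37 + 1 = 593

By the generalised pigeonhole principle, to guarantee some box contains ≥ r objects we need more than (r − 1) · k objects total. Threshold: n = (r − 1) · k + 1. With r = 17 and k = 37: n = 16 · 37 + 1 = 592 + 1 = 593. For n = 592 = 16 · 37, we can put exactly 16 objects in every box, avoiding 17 in any single one — so 593 is tight.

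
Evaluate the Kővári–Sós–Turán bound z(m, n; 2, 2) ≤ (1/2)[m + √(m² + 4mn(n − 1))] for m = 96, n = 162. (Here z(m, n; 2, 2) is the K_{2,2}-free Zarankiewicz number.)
z(96, 162; 2, 2) ≤ (1/2)[96 + √(96² + 4·96·162·161)] = (1/2)[96 + √10024704] = 1631.0906

Kővári–Sós–Turán: let r_1, ..., r_96 be the row sums and z = Σ r_i the total number of 1s. Each pair of columns can share at most one row with both entries 1 (else a 2×2 all-ones block appears), so Σ_i C(r_i, 2) ≤ C(162, 2) = 13041. By convexity Σ_i C(r_i, 2) ≥ 96·C(z/96, 2) = z(z − 96)/(2·96), giving z² − 96z − 96·162·161 ≤ 0 and hence z ≤ (1/2)[96 + √(9216 + 4·2503872)] = (1/2)[96 + √10024704] ≈ (1/2)(96 + 3166.1813) = 1631.0906.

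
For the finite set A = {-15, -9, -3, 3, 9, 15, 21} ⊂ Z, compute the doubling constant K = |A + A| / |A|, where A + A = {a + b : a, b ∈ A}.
K = |A + A| / |A| = 13/7

Enumerate A + A = {a + b : a, b ∈ A}. With |A| = 7, there are |A|^2 = 49 ordered sum pairs; collecting distinct values, A + A = {-30, -24, -18, -12, -6, 0, 6, 12, 18, 24, 30, 36, 42}, so |A + A| = 13. Thus K = 13/7. Here |A + A| = 2|A| − 1 = 13, the minimum possible — so K = 13/7 is minimal, which holds iff A is an arithmetic progression.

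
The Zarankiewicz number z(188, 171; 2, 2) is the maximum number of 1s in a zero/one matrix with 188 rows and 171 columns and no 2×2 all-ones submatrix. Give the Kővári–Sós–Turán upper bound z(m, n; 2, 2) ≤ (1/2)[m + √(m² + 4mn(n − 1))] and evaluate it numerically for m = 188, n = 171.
z(188, 171; 2, 2) ≤ (1/2)[188 + √(188² + 4·188·171·170)] = (1/2)[188 + √21895984] = 2433.6572

Kővári–Sós–Turán: let r_1, ..., r_188 be the row sums and z = Σ r_i the total number of 1s. Each pair of columns can share at most one row with both entries 1 (else a 2×2 all-ones block appears), so Σ_i C(r_i, 2) ≤ C(171, 2) = 14535. By convexity Σ_i C(r_i, 2) ≥ 188·C(z/188, 2) = z(z − 188)/(2·188), giving z² − 188z − 188·171·170 ≤ 0 and hence z ≤ (1/2)[188 + √(35344 + 4·5465160)] = (1/2)[188 + √21895984] ≈ (1/2)(188 + 4679.3145) = 2433.6572.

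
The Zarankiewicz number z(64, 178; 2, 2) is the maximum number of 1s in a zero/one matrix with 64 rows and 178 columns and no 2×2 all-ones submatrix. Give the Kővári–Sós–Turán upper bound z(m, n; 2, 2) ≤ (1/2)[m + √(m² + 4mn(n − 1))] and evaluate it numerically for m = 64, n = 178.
z(64, 178; 2, 2) ≤ (1/2)[64 + √(64² + 4·64·178·177)] = (1/2)[64 + √8069632] = 1452.3549

Kővári–Sós–Turán: let r_1, ..., r_64 be the row sums and z = Σ r_i the total number of 1s. Each pair of columns can share at most one row with both entries 1 (else a 2×2 all-ones block appears), so Σ_i C(r_i, 2) ≤ C(178, 2) = 15753. By convexity Σ_i C(r_i, 2) ≥ 64·C(z/64, 2) = z(z − 64)/(2·64), giving z² − 64z − 64·178·177 ≤ 0 and hence z ≤ (1/2)[64 + √(4096 + 4·2016384)] = (1/2)[64 + √8069632] ≈ (1/2)(64 + 2840.7098) = 1452.3549.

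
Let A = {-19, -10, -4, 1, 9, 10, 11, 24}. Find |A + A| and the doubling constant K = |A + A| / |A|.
K = |A + A| / |A| = 31/8

Enumerate A + A = {a + b : a, b ∈ A}. With |A| = 8, there are |A|^2 = 64 ordered sum pairs; collecting distinct values, A + A = {-38, -29, -23, -20, -18, -14, -10, -9, -8, -3, -1, 0, 1, 2, 5, 6, 7, 10, 11, 12, 14, 18, 19, 20, 21, 22, 25, 33, 34, 35, 48}, so |A + A| = 31. Thus K = 31/8. For comparison, the minimum possible |A + A| over all 8-element sets is 2·8 − 1 = 15 (so min K = 15/8), attained only by arithmetic progressions.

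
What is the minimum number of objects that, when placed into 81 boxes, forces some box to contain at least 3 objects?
n = (3 − 1)·81 + 1 = 163

By the generalised pigeonhole principle, to guarantee some box contains ≥ r objects we need more than (r − 1) · k objects total. Threshold: n = (r − 1) · k + 1. With r = 3 and k = 81: n = 2 · 81 + 1 = 162 + 1 = 163. For n = 162 = 2 · 81, we can put exactly 2 objects in every box, avoiding 3 in any single one — so 163 is tight.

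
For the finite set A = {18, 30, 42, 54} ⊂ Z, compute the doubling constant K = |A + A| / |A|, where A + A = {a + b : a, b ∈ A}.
K = |A + A| / |A| = 7/4

Enumerate A + A = {a + b : a, b ∈ A}. With |A| = 4, there are |A|^2 = 16 ordered sum pairs; collecting distinct values, A + A = {36, 48, 60, 72, 84, 96, 108}, so |A + A| = 7. Thus K = 7/4. Here |A + A| = 2|A| − 1 = 7, the minimum possible — so K = 7/4 is minimal, which holds iff A is an arithmetic progression.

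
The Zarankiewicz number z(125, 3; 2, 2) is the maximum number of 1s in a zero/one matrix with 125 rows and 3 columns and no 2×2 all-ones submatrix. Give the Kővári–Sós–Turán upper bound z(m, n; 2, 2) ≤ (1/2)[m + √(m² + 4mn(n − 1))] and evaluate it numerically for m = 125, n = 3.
z(125, 3; 2, 2) ≤ (1/2)[125 + √(125² + 4·125·3·2)] = (1/2)[125 + √18625] = 130.7367

Kővári–Sós–Turán: let r_1, ..., r_125 be the row sums and z = Σ r_i the total number of 1s. Each pair of columns can share at most one row with both entries 1 (else a 2×2 all-ones block appears), so Σ_i C(r_i, 2) ≤ C(3, 2) = 3. By convexity Σ_i C(r_i, 2) ≥ 125·C(z/125, 2) = z(z − 125)/(2·125), giving z² − 125z − 125·3·2 ≤ 0 and hence z ≤ (1/2)[125 + √(15625 + 4·750)] = (1/2)[125 + √18625] ≈ (1/2)(125 + 136.4734) = 130.7367.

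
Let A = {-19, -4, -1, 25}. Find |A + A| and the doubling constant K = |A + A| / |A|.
K = |A + A| / |A| = 10/4 = 5/2

Enumerate A + A = {a + b : a, b ∈ A}. With |A| = 4, there are |A|^2 = 16 ordered sum pairs; collecting distinct values, A + A = {-38, -23, -20, -8, -5, -2, 6, 21, 24, 50}, so |A + A| = 10. Thus K = 10/4 = 5/2. For comparison, the minimum possible |A + A| over all 4-element sets is 2·4 − 1 = 7 (so min K = 7/4), attained only by arithmetic progressions.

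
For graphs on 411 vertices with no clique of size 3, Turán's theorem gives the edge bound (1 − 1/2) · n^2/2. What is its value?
Turán density bound = (1/2) · 411^2/2 = 168921/4 ≈ 42230.25

Turán's theorem: ex(n, K_{r+1}) is achieved by the complete r-partite Turán graph T(n, r) with parts as balanced as possible, and is at most (1 − 1/r) · n^2/2. For r = 2, n = 411: the density bound is (1/2) · 168921/2 = 168921/4 ≈ 42230.25. The integer-valued extremum is e(T(411, 2)) = 42230, which is strictly less than the density bound 168921/4 since 2 ∤ 411 (the parts of T(411, 2) cannot all be equal).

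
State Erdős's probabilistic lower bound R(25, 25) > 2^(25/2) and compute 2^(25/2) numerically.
2^(25/2) = 5792.6188; so R(25, 25) > 5792.6188

Colour each edge of K_n uniformly at random with red/blue. The expected number of monochromatic K_25 is C(n, 25) · 2 · 2^(−C(25,2)). If C(n, 25) · 2^(1 − C(25,2)) < 1, then with positive probability no monochromatic K_25 exists, so R(25, 25) > n. The standard estimate C(n, 25) ≤ n^25/25! shows this inequality holds whenever n ≤ 2^(25/2) (since 25! · 2^(C(25,2) − 1) > 2^(25^2/2) ≥ n^25). Hence R(25, 25) > 2^(25/2) = 5792.6188.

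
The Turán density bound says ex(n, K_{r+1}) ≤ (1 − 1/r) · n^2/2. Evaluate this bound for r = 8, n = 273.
Turán density bound = (7/8) · 273^2/2 = 521703/16 ≈ 32606.4375

Turán's theorem: ex(n, K_{r+1}) is achieved by the complete r-partite Turán graph T(n, r) with parts as balanced as possible, and is at most (1 − 1/r) · n^2/2. For r = 8, n = 273: the density bound is (7/8) · 74529/2 = 521703/16 ≈ 32606.4375. The integer-valued extremum is e(T(273, 8)) = 32606, which is strictly less than the density bound 521703/16 since 8 ∤ 273 (the parts of T(273, 8) cannot all be equal).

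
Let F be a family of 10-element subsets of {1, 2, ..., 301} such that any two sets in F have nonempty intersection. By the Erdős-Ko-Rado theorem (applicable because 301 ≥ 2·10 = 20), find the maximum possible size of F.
max |F| = C(300, 9) = 48052241692154700

Erdős-Ko-Rado (1961): when n ≥ 2k, max |F| = C(n−1, k−1). The bound is attained by the star {A : i ∈ A} for any fixed i ∈ [n]. Here C(301−1, 10−1) = C(300, 9) = 48052241692154700.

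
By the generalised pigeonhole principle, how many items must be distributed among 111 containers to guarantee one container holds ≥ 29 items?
n = (29 − 1)·111 + 1 = 3109

By the generalised pigeonhole principle, to guarantee some box contains ≥ r objects we need more than (r − 1) · k objects total. Threshold: n = (r − 1) · k + 1. With r = 29 and k = 111: n = 28 · 111 + 1 = 3108 + 1 = 3109. For n = 3108 = 28 · 111, we can put exactly 28 objects in every box, avoiding 29 in any single one — so 3109 is tight.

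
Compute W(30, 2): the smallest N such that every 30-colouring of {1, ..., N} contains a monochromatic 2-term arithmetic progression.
W(30, 2) = 30 + 1 = 31

A 2-term AP is any pair of integers, so a monochromatic 2-AP exists iff some colour is used at least twice. With 30 colours, the colouring i ↦ i on {1, ..., 30} uses each colour once, avoiding any monochromatic pair, so W(30, 2) > 30. For {1, ..., 31}, pigeonhole forces two integers of the same colour, which form a monochromatic 2-AP. Hence W(30, 2) = 31.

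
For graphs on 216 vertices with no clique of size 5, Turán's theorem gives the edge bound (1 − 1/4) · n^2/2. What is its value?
Turán density bound = (3/4) · 216^2/2 = 17496

Turán's theorem: ex(n, K_{r+1}) is achieved by the complete r-partite Turán graph T(n, r) with parts as balanced as possible, and is at most (1 − 1/r) · n^2/2. For r = 4, n = 216: the density bound is (3/4) · 46656/2 = 17496. Since 4 ∣ 216, the Turán graph T(216, 4) has parts of equal size 54, and its edge count e(T(216, 4)) = 17496 attains the density bound exactly.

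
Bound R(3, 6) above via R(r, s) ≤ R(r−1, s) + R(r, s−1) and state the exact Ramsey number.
R(3, 6) ≤ R(2, 6) + R(3, 5) = 6 + 14 = 20; exact value R(3, 6) = 18.

The Erdős–Szekeres recurrence R(r, s) ≤ R(r−1, s) + R(r, s−1) applied to (r, s) = (3, 6) gives
  R(3, 6) ≤ R(2, 6) + R(3, 5) = 6 + 14 = 20.
(Recall R(2, k) = k and R is symmetric.) The recurrence is not tight here (it gives 20, but the exact value is R(3, 6) = 18); the tight upper bound requires a sharper argument than the simple recurrence, combined with a lower-bound construction on K_{17}.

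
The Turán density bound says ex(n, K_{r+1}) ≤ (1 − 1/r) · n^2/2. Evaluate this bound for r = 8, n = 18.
Turán density bound = (7/8) · 18^2/2 = 567/4 ≈ 141.75

Turán's theorem: ex(n, K_{r+1}) is achieved by the complete r-partite Turán graph T(n, r) with parts as balanced as possible, and is at most (1 − 1/r) · n^2/2. For r = 8, n = 18: the density bound is (7/8) · 324/2 = 567/4 ≈ 141.75. The integer-valued extremum is e(T(18, 8)) = 141, which is strictly less than the density bound 567/4 since 8 ∤ 18 (the parts of T(18, 8) cannot all be equal).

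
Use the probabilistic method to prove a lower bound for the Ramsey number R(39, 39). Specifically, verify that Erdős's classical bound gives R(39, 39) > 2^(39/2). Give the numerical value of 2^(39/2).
2^(39/2) = 741455.2002; so R(39, 39) > 741455.2002

Colour each edge of K_n uniformly at random with red/blue. The expected number of monochromatic K_39 is C(n, 39) · 2 · 2^(−C(39,2)). If C(n, 39) · 2^(1 − C(39,2)) < 1, then with positive probability no monochromatic K_39 exists, so R(39, 39) > n. The standard estimate C(n, 39) ≤ n^39/39! shows this inequality holds whenever n ≤ 2^(39/2) (since 39! · 2^(C(39,2) − 1) > 2^(39^2/2) ≥ n^39). Hence R(39, 39) > 2^(39/2) = 741455.2002.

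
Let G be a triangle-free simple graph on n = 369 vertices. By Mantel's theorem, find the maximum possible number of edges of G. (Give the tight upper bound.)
ex(369, K_3) = ⌊369^2/4⌋ = 34040

Mantel (1907): a triangle-free graph on n vertices has at most ⌊n^2/4⌋ edges, with equality for the complete bipartite graph K_{⌊n/2⌋, ⌈n/2⌉}. For n = 369: ⌊369^2/4⌋ = ⌊136161/4⌋ = 34040. The extremal graph is K_{184, 185}, which has 184·185 = 34040 edges.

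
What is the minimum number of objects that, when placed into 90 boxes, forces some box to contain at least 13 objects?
n = (13 − 1)·90 + 1 = 1081

By the generalised pigeonhole principle, to guarantee some box contains ≥ r objects we need more than (r − 1) · k objects total. Threshold: n = (r − 1) · k + 1. With r = 13 and k = 90: n = 12 · 90 + 1 = 1080 + 1 = 1081. For n = 1080 = 12 · 90, we can put exactly 12 objects in every box, avoiding 13 in any single one — so 1081 is tight.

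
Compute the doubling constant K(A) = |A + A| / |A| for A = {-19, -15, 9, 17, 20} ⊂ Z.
K = |A + A| / |A| = 15/5 = 3

Enumerate A + A = {a + b : a, b ∈ A}. With |A| = 5, there are |A|^2 = 25 ordered sum pairs; collecting distinct values, A + A = {-38, -34, -30, -10, -6, -2, 1, 2, 5, 18, 26, 29, 34, 37, 40}, so |A + A| = 15. Thus K = 15/5 = 3. For comparison, the minimum possible |A + A| over all 5-element sets is 2·5 − 1 = 9 (so min K = 9/5), attained only by arithmetic progressions.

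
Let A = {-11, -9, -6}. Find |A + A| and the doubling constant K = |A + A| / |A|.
K = |A + A| / |A| = 6/3 = 2

Enumerate A + A = {a + b : a, b ∈ A}. With |A| = 3, there are |A|^2 = 9 ordered sum pairs; collecting distinct values, A + A = {-22, -20, -18, -17, -15, -12}, so |A + A| = 6. Thus K = 6/3 = 2. For comparison, the minimum possible |A + A| over all 3-element sets is 2·3 − 1 = 5 (so min K = 5/3), attained only by arithmetic progressions.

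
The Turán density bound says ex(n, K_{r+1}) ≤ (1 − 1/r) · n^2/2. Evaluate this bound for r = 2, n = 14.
Turán density bound = (1/2) · 14^2/2 = 49

Turán's theorem: ex(n, K_{r+1}) is achieved by the complete r-partite Turán graph T(n, r) with parts as balanced as possible, and is at most (1 − 1/r) · n^2/2. For r = 2, n = 14: the density bound is (1/2) · 196/2 = 49. Since 2 ∣ 14, the Turán graph T(14, 2) has parts of equal size 7, and its edge count e(T(14, 2)) = 49 attains the density bound exactly.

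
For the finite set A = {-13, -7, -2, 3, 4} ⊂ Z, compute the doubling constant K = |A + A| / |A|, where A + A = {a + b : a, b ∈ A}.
K = |A + A| / |A| = 13/5

Enumerate A + A = {a + b : a, b ∈ A}. With |A| = 5, there are |A|^2 = 25 ordered sum pairs; collecting distinct values, A + A = {-26, -20, -15, -14, -10, -9, -4, -3, 1, 2, 6, 7, 8}, so |A + A| = 13. Thus K = 13/5. For comparison, the minimum possible |A + A| over all 5-element sets is 2·5 − 1 = 9 (so min K = 9/5), attained only by arithmetic progressions.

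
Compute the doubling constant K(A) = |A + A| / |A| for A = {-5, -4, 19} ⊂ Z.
K = |A + A| / |A| = 6/3 = 2

Enumerate A + A = {a + b : a, b ∈ A}. With |A| = 3, there are |A|^2 = 9 ordered sum pairs; collecting distinct values, A + A = {-10, -9, -8, 14, 15, 38}, so |A + A| = 6. Thus K = 6/3 = 2. For comparison, the minimum possible |A + A| over all 3-element sets is 2·3 − 1 = 5 (so min K = 5/3), attained only by arithmetic progressions.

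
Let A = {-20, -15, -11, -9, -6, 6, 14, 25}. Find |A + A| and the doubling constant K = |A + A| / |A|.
K = |A + A| / |A| = 34/8 = 17/4

Enumerate A + A = {a + b : a, b ∈ A}. With |A| = 8, there are |A|^2 = 64 ordered sum pairs; collecting distinct values, A + A = {-40, -35, -31, -30, -29, -26, -24, -22, -21, -20, -18, -17, -15, -14, -12, -9, -6, -5, -3, -1, 0, 3, 5, 8, 10, 12, 14, 16, 19, 20, 28, 31, 39, 50}, so |A + A| = 34. Thus K = 34/8 = 17/4. For comparison, the minimum possible |A + A| over all 8-element sets is 2·8 − 1 = 15 (so min K = 15/8), attained only by arithmetic progressions.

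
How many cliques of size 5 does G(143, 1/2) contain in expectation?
E[# K_5] = C(143, 5) · (1/2)^C(5, 2) = 464306843 / 2^10 ≈ 453424.651367

For each 5-subset S of vertices (there are C(143, 5) = 464306843 such S), let X_S = 1 if S induces a K_5 (all C(5, 2) = 10 edges present). Then P(X_S = 1) = (1/2)^10 = 1/1024. By linearity of expectation, E[# K_5] = C(143, 5) · (1/2)^10 = 464306843 / 1024 ≈ 453424.651367.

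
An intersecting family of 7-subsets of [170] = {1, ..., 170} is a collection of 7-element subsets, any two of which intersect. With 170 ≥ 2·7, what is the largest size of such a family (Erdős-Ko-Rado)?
max |F| = C(169, 6) = 29581203652

The Erdős-Ko-Rado theorem states: for n ≥ 2k, an intersecting family of k-subsets of an n-element set has size at most C(n − 1, k − 1), with equality for 'star' families {A ⊆ [n] : |A| = k, i ∈ A} (fix an element i). For n = 170, k = 7: C(169, 6) = 29581203652.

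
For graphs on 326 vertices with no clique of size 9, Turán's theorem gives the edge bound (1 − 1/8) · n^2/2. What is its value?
Turán density bound = (7/8) · 326^2/2 = 185983/4 ≈ 46495.75

Turán's theorem: ex(n, K_{r+1}) is achieved by the complete r-partite Turán graph T(n, r) with parts as balanced as possible, and is at most (1 − 1/r) · n^2/2. For r = 8, n = 326: the density bound is (7/8) · 106276/2 = 185983/4 ≈ 46495.75. The integer-valued extremum is e(T(326, 8)) = 46495, which is strictly less than the density bound 185983/4 since 8 ∤ 326 (the parts of T(326, 8) cannot all be equal).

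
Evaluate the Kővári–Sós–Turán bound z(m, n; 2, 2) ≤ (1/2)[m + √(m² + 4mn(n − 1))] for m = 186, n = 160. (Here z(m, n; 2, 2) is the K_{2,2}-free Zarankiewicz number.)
z(186, 160; 2, 2) ≤ (1/2)[186 + √(186² + 4·186·160·159)] = (1/2)[186 + √18961956] = 2270.2664

Kővári–Sós–Turán: let r_1, ..., r_186 be the row sums and z = Σ r_i the total number of 1s. Each pair of columns can share at most one row with both entries 1 (else a 2×2 all-ones block appears), so Σ_i C(r_i, 2) ≤ C(160, 2) = 12720. By convexity Σ_i C(r_i, 2) ≥ 186·C(z/186, 2) = z(z − 186)/(2·186), giving z² − 186z − 186·160·159 ≤ 0 and hence z ≤ (1/2)[186 + √(34596 + 4·4731840)] = (1/2)[186 + √18961956] ≈ (1/2)(186 + 4354.5328) = 2270.2664.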